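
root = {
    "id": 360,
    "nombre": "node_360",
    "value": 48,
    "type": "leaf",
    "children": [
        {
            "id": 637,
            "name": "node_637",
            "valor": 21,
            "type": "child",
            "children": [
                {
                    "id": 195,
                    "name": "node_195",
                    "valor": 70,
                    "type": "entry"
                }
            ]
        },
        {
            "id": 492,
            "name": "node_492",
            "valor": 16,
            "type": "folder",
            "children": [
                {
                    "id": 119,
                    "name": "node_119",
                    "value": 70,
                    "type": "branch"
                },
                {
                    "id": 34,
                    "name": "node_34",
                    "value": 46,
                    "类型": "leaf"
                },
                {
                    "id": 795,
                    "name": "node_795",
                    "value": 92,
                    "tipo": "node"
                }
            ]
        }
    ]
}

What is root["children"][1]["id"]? 492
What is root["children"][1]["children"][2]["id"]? 795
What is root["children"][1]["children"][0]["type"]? "branch"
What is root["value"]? 48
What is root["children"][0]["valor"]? 21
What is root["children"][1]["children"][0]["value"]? 70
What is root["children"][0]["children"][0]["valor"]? 70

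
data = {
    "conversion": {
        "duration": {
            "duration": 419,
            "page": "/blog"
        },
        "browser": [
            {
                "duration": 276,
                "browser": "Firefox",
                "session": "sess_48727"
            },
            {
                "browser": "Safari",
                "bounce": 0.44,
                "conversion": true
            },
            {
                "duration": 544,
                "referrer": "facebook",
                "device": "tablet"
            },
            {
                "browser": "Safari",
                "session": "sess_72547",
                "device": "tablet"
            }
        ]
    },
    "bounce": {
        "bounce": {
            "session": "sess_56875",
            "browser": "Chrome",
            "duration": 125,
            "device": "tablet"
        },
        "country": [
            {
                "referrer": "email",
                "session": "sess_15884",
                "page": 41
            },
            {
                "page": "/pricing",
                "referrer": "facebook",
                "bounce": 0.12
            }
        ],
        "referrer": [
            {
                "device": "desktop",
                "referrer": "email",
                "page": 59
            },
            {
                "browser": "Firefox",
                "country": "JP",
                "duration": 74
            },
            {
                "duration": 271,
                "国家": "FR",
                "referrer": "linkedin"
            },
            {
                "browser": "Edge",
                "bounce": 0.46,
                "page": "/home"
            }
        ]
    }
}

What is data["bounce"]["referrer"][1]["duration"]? 74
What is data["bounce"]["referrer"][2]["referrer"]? "linkedin"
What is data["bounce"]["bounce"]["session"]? "sess_56875"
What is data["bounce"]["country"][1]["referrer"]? "facebook"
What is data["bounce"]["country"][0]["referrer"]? "email"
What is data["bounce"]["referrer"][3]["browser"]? "Edge"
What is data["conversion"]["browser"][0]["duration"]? 276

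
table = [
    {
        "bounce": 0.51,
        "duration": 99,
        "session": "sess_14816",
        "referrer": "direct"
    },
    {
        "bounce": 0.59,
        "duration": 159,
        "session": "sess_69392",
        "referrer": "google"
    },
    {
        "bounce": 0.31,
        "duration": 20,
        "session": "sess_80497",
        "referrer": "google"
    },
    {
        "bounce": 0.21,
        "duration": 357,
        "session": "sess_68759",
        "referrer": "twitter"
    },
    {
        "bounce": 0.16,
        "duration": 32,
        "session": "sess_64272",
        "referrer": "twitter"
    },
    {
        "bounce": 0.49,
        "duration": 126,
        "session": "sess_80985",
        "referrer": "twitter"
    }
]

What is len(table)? 6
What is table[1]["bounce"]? 0.59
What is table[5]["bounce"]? 0.49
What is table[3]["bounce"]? 0.21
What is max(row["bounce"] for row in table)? 0.59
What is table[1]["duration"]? 159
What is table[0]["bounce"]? 0.51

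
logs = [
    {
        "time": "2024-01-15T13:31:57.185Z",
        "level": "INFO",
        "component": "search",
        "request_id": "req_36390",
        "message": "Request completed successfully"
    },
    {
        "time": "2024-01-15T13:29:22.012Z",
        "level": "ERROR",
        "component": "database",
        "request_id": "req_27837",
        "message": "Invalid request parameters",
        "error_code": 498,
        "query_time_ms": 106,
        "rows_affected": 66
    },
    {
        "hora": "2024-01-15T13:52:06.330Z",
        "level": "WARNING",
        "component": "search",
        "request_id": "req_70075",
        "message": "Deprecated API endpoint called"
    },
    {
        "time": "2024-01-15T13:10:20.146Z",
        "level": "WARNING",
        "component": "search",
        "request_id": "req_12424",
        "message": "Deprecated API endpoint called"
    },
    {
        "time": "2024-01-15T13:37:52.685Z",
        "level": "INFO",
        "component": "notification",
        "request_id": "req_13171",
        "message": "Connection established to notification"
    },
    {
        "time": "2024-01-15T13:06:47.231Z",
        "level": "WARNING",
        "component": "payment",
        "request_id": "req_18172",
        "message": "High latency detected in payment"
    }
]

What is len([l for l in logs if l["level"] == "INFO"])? 2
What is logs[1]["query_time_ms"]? 106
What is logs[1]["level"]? "ERROR"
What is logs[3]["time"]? "2024-01-15T13:10:20.146Z"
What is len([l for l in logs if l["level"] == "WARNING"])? 3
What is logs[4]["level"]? "INFO"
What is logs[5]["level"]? "WARNING"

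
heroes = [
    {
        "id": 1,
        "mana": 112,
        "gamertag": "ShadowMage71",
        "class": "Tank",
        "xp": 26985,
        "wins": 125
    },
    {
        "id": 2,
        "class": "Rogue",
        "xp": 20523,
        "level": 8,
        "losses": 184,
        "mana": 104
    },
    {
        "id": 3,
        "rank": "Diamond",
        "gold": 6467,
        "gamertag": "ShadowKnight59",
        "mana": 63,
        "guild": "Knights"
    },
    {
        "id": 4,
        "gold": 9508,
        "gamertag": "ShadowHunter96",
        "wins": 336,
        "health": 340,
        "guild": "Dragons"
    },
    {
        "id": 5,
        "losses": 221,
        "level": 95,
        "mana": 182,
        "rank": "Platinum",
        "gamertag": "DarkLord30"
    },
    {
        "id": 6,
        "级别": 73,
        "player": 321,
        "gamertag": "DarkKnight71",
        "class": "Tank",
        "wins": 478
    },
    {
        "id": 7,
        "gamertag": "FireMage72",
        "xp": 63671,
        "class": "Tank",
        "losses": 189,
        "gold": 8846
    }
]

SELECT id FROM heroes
[1, 2, 3, 4, 5, 6, 7]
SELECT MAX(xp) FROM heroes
63671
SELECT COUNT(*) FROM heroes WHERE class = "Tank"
3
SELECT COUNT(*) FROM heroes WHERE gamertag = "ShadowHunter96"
1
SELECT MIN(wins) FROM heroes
125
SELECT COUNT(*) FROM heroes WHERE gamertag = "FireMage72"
1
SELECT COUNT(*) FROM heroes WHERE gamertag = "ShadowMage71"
1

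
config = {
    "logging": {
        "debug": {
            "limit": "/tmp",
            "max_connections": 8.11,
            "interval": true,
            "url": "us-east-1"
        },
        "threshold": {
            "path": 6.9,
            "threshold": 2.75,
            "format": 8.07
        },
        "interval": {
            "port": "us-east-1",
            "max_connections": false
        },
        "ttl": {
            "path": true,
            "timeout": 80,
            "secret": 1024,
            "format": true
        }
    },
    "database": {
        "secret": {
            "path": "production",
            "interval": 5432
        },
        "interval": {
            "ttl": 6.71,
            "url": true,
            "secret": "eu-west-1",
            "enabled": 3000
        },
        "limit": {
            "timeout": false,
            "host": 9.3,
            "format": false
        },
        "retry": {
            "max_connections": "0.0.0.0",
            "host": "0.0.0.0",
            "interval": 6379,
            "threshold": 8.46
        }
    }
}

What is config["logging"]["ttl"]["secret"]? 1024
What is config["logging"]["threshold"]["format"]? 8.07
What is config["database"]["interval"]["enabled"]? 3000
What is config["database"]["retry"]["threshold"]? 8.46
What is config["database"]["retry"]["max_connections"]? "0.0.0.0"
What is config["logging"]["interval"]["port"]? "us-east-1"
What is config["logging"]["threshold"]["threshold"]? 2.75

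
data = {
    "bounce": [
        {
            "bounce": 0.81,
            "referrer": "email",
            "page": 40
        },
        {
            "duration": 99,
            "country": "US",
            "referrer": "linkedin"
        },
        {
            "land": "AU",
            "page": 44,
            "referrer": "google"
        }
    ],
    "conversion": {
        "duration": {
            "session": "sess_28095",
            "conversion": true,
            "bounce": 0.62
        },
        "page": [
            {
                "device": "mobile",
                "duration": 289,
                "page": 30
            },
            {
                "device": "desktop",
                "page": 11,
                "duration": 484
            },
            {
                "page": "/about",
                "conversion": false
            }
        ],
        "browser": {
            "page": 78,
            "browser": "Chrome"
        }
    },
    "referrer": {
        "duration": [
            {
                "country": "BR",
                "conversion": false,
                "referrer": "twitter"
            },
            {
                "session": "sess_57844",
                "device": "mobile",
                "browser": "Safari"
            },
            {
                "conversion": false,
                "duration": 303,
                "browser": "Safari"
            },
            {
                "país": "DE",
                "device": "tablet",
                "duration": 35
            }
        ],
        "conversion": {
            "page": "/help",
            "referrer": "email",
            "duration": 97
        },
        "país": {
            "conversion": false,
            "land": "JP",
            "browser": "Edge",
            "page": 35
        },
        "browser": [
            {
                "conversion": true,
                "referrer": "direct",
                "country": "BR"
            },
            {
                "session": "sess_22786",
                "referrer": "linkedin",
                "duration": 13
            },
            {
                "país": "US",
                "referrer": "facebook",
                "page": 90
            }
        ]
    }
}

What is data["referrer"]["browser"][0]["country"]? "BR"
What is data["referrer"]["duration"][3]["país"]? "DE"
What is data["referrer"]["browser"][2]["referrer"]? "facebook"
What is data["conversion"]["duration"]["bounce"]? 0.62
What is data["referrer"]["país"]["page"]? 35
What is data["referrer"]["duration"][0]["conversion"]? False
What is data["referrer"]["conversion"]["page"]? "/help"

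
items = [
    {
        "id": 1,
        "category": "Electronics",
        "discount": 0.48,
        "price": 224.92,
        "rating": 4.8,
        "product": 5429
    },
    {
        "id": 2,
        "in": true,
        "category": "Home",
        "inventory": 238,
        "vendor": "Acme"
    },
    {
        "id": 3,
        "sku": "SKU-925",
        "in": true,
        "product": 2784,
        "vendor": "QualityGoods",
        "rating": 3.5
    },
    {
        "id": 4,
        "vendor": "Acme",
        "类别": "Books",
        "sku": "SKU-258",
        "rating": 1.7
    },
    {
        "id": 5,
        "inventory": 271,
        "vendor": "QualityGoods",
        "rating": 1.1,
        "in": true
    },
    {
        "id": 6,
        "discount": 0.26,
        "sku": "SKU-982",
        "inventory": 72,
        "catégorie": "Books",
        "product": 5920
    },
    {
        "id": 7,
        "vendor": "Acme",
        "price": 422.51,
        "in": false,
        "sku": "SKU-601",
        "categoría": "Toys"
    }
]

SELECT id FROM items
[1, 2, 3, 4, 5, 6, 7]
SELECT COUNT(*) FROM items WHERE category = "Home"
1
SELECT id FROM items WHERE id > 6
[7]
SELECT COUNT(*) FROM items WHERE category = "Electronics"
1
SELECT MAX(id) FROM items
7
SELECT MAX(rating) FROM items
4.8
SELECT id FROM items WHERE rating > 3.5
[1]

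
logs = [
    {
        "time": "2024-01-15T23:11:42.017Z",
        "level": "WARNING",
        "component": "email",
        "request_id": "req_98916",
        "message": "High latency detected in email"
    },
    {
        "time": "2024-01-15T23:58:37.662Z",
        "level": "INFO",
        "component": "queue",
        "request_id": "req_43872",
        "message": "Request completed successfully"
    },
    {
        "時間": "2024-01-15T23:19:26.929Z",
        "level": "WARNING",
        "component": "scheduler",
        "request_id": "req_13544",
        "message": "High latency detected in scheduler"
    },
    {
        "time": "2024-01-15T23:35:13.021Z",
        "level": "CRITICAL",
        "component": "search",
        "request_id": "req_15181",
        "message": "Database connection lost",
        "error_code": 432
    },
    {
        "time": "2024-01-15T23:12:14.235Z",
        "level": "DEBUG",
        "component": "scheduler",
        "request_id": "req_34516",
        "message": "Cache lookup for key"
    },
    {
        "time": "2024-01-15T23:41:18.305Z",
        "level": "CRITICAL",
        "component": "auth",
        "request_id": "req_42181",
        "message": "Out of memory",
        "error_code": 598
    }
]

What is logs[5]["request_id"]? "req_42181"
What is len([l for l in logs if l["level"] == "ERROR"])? 0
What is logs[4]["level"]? "DEBUG"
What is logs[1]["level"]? "INFO"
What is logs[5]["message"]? "Out of memory"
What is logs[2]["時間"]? "2024-01-15T23:19:26.929Z"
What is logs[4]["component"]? "scheduler"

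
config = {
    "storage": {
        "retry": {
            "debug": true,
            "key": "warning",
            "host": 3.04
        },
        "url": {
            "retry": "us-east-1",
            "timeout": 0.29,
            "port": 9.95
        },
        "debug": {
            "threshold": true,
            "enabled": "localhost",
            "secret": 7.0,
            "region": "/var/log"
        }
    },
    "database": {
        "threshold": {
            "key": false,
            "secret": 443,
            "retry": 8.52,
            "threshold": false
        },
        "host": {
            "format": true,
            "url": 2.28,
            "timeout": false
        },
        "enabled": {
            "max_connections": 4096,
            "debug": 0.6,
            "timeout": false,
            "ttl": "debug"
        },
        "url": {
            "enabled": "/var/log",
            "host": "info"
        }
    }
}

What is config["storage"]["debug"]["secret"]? 7.0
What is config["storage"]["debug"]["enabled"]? "localhost"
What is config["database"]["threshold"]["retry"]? 8.52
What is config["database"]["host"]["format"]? True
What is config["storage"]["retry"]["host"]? 3.04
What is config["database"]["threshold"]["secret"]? 443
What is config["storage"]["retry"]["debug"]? True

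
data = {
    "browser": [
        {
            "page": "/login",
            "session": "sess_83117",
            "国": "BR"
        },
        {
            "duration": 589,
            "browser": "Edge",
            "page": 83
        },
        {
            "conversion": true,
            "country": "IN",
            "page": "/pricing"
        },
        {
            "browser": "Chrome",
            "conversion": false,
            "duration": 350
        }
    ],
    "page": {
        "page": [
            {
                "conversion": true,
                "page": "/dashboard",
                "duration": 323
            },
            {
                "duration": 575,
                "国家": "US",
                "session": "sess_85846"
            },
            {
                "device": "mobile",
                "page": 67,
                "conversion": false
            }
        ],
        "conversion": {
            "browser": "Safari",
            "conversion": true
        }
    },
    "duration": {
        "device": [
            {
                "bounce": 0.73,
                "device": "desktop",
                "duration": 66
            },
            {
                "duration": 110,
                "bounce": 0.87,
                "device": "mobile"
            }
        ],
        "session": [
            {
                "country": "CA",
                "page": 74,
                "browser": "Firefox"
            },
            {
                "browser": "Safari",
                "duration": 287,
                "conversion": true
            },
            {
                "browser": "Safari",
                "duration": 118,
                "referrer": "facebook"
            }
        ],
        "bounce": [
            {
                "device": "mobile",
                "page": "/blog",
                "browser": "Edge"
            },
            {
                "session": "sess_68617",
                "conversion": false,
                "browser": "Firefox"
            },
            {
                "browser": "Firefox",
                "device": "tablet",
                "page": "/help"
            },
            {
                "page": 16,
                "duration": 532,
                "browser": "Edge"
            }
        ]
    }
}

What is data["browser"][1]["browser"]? "Edge"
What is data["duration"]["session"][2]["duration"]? 118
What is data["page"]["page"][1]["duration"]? 575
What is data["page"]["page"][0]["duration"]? 323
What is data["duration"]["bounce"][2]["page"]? "/help"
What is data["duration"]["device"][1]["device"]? "mobile"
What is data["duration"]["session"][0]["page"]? 74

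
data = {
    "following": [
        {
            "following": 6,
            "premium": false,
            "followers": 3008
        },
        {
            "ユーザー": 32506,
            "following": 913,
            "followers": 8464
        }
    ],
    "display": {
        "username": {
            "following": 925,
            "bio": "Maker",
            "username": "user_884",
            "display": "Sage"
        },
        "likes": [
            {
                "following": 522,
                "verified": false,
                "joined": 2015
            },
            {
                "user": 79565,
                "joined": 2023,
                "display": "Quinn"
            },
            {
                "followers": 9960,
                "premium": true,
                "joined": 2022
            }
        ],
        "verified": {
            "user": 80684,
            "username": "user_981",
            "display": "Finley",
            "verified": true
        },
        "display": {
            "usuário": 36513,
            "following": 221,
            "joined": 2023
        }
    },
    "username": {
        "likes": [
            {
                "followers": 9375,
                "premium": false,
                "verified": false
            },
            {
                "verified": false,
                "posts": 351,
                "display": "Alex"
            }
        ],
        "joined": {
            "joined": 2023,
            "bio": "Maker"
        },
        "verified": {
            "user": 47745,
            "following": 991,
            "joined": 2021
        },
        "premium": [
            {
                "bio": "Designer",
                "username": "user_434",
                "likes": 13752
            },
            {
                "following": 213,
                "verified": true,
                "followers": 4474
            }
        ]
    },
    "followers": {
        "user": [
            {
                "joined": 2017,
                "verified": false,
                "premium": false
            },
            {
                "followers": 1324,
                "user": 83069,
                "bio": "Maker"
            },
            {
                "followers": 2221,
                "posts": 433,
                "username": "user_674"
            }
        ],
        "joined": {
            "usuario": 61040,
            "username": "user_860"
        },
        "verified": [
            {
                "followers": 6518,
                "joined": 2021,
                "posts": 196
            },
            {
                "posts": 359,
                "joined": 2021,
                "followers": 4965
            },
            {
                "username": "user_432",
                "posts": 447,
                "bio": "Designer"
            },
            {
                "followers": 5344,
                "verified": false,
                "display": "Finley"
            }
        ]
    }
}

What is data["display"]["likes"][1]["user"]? 79565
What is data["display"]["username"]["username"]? "user_884"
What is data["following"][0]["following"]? 6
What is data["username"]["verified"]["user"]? 47745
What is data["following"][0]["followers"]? 3008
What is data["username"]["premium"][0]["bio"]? "Designer"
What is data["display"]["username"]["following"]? 925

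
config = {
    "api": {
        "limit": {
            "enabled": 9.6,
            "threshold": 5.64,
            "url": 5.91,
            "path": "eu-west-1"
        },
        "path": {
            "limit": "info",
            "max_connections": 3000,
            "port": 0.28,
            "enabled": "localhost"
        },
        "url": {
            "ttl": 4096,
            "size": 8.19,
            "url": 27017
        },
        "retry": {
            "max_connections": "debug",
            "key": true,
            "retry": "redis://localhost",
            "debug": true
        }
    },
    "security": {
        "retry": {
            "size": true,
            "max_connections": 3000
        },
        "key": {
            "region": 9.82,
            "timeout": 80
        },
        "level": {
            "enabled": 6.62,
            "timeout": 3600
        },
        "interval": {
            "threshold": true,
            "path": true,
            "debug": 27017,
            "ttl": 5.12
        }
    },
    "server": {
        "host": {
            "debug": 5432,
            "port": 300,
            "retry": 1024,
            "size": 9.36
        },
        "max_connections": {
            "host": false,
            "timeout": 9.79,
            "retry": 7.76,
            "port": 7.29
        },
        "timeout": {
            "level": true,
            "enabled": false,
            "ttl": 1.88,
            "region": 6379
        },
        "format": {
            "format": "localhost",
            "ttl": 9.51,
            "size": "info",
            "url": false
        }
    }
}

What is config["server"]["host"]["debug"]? 5432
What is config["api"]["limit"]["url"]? 5.91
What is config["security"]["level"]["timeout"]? 3600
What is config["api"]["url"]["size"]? 8.19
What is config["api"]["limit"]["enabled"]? 9.6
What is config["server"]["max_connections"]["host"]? False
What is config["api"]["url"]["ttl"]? 4096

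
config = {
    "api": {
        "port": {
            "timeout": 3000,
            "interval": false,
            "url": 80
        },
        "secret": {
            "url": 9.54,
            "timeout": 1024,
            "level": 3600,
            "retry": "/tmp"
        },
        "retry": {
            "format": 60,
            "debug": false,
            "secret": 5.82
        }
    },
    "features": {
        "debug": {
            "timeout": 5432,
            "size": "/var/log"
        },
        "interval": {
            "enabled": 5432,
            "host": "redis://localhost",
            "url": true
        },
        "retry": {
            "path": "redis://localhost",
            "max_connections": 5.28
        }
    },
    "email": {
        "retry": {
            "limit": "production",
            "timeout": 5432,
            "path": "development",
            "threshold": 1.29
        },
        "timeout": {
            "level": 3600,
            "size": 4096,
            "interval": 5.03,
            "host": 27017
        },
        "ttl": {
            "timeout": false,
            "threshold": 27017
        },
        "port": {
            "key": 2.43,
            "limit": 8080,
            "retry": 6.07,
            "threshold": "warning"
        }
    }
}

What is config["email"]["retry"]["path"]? "development"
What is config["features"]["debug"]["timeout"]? 5432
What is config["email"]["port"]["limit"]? 8080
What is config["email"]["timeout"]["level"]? 3600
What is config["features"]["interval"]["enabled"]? 5432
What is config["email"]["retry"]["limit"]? "production"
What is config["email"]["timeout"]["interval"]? 5.03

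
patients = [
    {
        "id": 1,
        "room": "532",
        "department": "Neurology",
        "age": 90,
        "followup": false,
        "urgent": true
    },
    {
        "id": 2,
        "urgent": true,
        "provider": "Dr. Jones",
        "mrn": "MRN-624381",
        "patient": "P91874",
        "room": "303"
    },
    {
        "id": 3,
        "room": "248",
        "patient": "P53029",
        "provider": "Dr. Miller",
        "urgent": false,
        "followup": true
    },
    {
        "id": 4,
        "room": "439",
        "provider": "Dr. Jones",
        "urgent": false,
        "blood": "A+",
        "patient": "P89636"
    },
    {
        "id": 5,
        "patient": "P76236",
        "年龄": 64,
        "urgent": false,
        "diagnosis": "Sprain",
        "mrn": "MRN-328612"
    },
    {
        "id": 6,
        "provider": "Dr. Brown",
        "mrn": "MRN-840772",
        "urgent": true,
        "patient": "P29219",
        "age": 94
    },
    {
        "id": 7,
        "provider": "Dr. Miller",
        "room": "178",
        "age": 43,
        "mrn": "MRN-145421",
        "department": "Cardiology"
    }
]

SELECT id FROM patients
[1, 2, 3, 4, 5, 6, 7]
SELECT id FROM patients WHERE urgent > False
[1, 2, 6]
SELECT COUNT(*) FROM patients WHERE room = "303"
1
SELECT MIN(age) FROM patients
43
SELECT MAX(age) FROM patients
94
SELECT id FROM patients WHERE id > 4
[5, 6, 7]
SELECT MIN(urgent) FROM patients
False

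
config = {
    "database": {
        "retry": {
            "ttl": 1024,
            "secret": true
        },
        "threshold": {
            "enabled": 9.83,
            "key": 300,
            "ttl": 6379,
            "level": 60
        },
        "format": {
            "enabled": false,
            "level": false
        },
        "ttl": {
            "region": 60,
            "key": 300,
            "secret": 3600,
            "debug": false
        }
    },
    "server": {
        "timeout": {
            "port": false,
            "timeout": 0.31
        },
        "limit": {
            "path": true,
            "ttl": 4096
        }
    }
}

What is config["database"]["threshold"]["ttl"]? 6379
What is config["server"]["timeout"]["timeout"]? 0.31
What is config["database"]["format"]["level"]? False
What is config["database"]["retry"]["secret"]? True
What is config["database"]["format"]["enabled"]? False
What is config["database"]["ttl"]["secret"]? 3600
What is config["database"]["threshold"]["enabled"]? 9.83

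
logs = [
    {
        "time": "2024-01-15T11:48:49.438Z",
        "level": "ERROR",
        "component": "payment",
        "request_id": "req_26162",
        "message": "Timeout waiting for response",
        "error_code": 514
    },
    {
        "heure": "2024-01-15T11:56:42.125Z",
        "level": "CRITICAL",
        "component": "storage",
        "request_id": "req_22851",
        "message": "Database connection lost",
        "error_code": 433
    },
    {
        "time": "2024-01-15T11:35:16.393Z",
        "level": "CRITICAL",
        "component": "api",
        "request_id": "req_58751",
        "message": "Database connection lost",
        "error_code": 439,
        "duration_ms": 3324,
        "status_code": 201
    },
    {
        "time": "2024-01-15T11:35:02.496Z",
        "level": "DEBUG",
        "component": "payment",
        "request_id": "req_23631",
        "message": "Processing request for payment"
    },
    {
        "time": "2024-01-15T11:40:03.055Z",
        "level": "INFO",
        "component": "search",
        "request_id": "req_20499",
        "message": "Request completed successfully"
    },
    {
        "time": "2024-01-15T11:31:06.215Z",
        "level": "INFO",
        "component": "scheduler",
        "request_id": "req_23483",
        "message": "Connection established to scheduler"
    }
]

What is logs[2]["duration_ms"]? 3324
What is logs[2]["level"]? "CRITICAL"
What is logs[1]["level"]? "CRITICAL"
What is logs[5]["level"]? "INFO"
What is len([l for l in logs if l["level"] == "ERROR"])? 1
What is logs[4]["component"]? "search"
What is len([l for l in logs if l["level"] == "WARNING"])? 0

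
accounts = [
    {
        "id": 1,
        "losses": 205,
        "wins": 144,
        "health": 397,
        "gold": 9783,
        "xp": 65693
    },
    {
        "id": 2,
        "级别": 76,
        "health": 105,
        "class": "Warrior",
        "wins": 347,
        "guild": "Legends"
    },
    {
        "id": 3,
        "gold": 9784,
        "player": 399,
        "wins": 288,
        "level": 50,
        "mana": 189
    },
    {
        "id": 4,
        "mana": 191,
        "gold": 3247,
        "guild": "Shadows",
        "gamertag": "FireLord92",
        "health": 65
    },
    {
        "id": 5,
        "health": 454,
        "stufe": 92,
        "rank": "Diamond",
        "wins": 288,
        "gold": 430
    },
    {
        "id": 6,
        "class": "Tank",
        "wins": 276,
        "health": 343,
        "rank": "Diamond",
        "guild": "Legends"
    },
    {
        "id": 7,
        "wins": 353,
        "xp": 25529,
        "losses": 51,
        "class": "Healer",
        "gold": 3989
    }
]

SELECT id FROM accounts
[1, 2, 3, 4, 5, 6, 7]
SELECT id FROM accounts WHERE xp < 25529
[]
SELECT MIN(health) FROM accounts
65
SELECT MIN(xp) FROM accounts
25529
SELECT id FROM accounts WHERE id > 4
[5, 6, 7]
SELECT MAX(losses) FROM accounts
205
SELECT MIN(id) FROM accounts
1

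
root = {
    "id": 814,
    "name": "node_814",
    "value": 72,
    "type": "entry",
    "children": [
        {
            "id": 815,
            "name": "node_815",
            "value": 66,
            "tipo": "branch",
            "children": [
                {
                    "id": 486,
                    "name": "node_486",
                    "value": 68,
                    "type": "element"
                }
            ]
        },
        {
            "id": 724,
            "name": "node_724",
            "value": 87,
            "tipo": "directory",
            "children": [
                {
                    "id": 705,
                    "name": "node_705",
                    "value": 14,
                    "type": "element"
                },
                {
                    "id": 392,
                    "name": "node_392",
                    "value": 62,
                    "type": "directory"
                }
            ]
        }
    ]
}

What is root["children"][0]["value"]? 66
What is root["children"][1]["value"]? 87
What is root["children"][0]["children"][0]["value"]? 68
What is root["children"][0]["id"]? 815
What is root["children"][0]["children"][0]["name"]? "node_486"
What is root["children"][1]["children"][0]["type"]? "element"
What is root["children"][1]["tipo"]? "directory"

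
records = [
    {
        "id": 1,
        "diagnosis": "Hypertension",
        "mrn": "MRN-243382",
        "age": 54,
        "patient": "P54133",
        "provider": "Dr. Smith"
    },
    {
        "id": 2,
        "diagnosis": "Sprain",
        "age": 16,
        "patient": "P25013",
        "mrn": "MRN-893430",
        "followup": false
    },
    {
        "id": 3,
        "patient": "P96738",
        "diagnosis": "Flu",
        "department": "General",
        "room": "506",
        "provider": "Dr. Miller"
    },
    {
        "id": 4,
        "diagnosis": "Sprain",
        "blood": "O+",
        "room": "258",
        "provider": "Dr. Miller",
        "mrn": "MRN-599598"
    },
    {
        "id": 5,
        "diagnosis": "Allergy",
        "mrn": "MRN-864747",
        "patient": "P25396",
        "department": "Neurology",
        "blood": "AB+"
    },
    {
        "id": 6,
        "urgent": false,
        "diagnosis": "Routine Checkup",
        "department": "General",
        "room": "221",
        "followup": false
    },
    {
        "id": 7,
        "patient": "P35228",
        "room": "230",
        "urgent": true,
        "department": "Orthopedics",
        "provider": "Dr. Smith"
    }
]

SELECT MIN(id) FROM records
1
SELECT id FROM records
[1, 2, 3, 4, 5, 6, 7]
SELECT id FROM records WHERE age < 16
[]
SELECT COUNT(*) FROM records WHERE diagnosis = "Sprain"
2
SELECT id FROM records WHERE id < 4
[1, 2, 3]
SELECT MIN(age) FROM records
16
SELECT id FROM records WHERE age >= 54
[1]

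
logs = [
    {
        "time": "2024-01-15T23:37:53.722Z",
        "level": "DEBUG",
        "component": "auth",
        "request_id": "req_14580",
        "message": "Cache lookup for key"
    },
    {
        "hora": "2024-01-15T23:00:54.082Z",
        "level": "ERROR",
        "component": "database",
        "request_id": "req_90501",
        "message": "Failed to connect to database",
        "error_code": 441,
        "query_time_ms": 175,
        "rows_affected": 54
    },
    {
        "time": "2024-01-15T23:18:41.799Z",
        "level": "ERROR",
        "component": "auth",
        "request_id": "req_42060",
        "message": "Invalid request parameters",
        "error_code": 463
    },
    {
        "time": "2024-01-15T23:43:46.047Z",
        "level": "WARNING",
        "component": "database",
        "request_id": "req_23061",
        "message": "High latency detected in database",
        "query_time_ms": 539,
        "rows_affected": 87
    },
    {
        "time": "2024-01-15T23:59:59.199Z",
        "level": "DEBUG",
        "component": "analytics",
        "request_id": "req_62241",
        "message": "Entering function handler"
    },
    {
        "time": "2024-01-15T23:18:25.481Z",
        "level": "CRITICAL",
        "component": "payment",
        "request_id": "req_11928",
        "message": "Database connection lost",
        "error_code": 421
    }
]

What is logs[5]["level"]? "CRITICAL"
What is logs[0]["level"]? "DEBUG"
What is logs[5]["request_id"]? "req_11928"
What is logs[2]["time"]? "2024-01-15T23:18:41.799Z"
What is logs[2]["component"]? "auth"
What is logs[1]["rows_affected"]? 54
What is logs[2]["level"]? "ERROR"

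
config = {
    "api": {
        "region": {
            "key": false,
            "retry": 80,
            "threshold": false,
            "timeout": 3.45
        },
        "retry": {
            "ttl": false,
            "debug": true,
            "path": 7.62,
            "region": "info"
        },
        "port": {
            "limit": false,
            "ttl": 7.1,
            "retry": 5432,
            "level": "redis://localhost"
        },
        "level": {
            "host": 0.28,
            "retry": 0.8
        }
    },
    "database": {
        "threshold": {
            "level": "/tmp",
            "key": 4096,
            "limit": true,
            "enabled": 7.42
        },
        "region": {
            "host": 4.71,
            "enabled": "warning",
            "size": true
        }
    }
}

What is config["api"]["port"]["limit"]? False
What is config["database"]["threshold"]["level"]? "/tmp"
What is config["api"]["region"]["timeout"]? 3.45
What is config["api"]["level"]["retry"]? 0.8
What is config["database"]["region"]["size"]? True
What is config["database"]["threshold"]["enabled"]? 7.42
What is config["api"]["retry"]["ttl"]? False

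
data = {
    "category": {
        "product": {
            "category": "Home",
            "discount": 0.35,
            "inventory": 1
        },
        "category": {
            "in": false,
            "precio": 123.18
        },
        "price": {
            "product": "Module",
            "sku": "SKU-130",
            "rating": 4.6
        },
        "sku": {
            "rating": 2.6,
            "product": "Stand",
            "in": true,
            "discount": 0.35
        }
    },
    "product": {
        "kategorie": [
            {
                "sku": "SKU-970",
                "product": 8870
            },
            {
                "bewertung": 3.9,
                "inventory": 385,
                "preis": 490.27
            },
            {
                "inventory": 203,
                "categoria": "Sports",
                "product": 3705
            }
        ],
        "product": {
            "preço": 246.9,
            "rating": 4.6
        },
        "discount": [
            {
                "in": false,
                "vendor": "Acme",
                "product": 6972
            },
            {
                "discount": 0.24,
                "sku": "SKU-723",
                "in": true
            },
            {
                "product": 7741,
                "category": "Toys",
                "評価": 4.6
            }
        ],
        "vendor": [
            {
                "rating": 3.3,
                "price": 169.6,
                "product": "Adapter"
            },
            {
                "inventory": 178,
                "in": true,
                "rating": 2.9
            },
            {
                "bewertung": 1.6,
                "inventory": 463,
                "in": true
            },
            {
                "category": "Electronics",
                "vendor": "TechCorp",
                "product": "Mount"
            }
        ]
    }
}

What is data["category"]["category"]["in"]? False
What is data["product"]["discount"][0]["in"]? False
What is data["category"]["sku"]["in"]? True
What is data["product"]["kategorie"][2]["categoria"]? "Sports"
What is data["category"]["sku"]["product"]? "Stand"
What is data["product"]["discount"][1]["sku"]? "SKU-723"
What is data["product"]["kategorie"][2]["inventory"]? 203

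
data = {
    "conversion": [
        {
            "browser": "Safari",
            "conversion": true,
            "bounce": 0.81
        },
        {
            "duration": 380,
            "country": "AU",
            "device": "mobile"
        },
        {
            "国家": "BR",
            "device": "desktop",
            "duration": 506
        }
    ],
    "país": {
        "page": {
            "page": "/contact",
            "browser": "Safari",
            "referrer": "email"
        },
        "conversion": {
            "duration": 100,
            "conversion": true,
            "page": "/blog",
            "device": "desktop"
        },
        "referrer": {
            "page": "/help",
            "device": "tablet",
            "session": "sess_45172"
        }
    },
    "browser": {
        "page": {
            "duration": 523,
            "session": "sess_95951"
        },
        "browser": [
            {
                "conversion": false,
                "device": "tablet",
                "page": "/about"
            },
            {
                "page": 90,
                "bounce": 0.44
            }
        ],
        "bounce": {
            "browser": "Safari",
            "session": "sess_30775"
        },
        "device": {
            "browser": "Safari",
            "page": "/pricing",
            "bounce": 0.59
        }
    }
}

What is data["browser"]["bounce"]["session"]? "sess_30775"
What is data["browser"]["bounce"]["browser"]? "Safari"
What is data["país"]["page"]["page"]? "/contact"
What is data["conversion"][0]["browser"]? "Safari"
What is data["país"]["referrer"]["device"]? "tablet"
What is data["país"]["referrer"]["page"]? "/help"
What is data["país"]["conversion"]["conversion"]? True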